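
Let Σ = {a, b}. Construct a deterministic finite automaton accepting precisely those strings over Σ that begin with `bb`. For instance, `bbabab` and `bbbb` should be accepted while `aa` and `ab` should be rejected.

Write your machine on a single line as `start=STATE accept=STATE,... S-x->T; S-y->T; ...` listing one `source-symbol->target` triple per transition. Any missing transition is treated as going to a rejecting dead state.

Walk along `bb` while the input agrees: from q0 take `b` to q1, and so on. Any deviation drops to the rejecting sink q3. Once q2 is reached the prefix is confirmed and every continuation is accepted.
4 states suffice.
        a   b  
>  q0   q3  q1 
   q1   q3  q2 
 * q2   q2  q2 
   q3   q3  q3 
(> = start, * = accepting)

start=q0; accept=q2; q0-a->q3; q0-b->q1; q1-a->q3; q1-b->q2; q2-a->q2; q2-b->q2; q3-a->q3; q3-b->q3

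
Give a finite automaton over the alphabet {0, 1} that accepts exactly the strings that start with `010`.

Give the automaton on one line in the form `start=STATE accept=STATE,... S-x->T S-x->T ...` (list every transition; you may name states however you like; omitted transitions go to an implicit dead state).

Walk along `010` while the input agrees: from A take `0` to B, and so on. Any deviation drops to the rejecting sink E. Once D is reached the prefix is confirmed and every continuation is accepted.
With 5 states:
       0  1 
>  A   B  E 
   B   E  C 
   C   D  E 
 * D   D  D 
   E   E  E 
(> = start, * = accepting)

start=A accept=D A-0->B A-1->E B-0->E B-1->C C-0->D C-1->E D-0->D D-1->D E-0->E E-1->E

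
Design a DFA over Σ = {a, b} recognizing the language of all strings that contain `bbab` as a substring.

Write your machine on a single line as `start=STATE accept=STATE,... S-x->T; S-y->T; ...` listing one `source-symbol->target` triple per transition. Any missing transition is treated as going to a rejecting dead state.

States q0..q3 record the length of the longest prefix of `bbab` that matches the current input suffix. Reaching q4 means `bbab` has been seen, and we stay there forever. Accept from q4.
        a   b  
>  q0   q0  q1 
   q1   q0  q2 
   q2   q3  q2 
   q3   q0  q4 
 * q4   q4  q4 
(> = start, * = accepting)

start=q0; accept=q4; q0-a->q0; q0-b->q1; q1-a->q0; q1-b->q2; q2-a->q3; q2-b->q2; q3-a->q0; q3-b->q4; q4-a->q4; q4-b->q4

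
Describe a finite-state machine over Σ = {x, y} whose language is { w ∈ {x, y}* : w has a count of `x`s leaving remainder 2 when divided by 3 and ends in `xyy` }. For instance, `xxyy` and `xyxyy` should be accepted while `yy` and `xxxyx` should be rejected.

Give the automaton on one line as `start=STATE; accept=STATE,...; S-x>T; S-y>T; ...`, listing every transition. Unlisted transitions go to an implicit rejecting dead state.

start=s0; accept=s4; s0-x>s1; s0-y>s0; s1-x>s2; s1-y>s1; s2-x>s0; s2-y>s3; s3-x>s0; s3-y>s4; s4-x>s0; s4-y>s5; s5-x>s0; s5-y>s5

Build one automaton per condition and run them in lockstep. The first has 3 states tracking the count of `x`s modulo 3; the second has 4 states tracking how much of the suffix `xyy` has currently been matched. A product state is a pair (one from each), accepting exactly when both do. Equivalent product states are then merged.
        x   y  
>  s0   s1  s0 
   s1   s2  s1 
   s2   s0  s3 
   s3   s0  s4 
 * s4   s0  s5 
   s5   s0  s5 
(> = start, * = accepting)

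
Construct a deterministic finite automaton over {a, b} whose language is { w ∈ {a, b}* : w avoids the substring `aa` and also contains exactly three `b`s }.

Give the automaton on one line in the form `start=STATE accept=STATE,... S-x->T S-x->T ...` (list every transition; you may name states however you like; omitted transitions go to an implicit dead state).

start=S0 accept=S7,S8 S0-a->S1 S0-b->S2 S1-a->S3 S1-b->S2 S2-a->S4 S2-b->S5 S3-a->S3 S3-b->S3 S4-a->S3 S4-b->S5 S5-a->S6 S5-b->S7 S6-a->S3 S6-b->S7 S7-a->S8 S7-b->S3 S8-a->S3 S8-b->S3

Run two small machines in parallel and take their product. One (3 states) tracks partial matches of the forbidden pattern `aa`; the other (5 states) tracks the count of `b`s, saturating at 4. Each combined state is a pair, one component from each; accept when both components accept. After merging equivalent states the machine shrinks.
        a   b  
>  S0   S1  S2 
   S1   S3  S2 
   S2   S4  S5 
   S3   S3  S3 
   S4   S3  S5 
   S5   S6  S7 
   S6   S3  S7 
 * S7   S8  S3 
 * S8   S3  S3 
(> = start, * = accepting)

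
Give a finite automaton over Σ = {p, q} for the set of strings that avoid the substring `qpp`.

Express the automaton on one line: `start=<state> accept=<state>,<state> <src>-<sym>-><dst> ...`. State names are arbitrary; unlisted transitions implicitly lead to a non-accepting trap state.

This is the complement of 'contains `qpp`'. Use the same substring-matching states — s0 through s3 holding how much of `qpp` has just been matched — but flip the accepting set: everything except the trap s3 accepts.
With 4 states:
        p   q  
>* s0   s0  s1 
 * s1   s2  s1 
 * s2   s3  s1 
   s3   s3  s3 
(> = start, * = accepting)

start=s0 accept=s0,s1,s2 s0-p->s0 s0-q->s1 s1-p->s2 s1-q->s1 s2-p->s3 s2-q->s1 s3-p->s3 s3-q->s3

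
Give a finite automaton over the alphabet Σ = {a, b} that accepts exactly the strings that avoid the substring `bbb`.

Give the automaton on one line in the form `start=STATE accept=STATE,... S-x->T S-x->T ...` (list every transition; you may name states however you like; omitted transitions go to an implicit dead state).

start=S0 accept=S0,S1,S2 S0-a->S0 S0-b->S1 S1-a->S0 S1-b->S2 S2-a->S0 S2-b->S3 S3-a->S3 S3-b->S3

Track partial matches of the forbidden pattern `bbb`. State S3 is a dead state reached once `bbb` has occurred; every other state accepts. S0 means no part of `bbb` is currently matched.
A 4-state machine:
        a   b  
>* S0   S0  S1 
 * S1   S0  S2 
 * S2   S0  S3 
   S3   S3  S3 
(> = start, * = accepting)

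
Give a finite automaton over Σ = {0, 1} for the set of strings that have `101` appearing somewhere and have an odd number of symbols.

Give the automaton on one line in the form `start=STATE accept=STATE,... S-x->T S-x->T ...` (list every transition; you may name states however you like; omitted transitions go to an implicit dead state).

start=s0 accept=s6 s0-0->s1 s0-1->s2 s1-0->s0 s1-1->s3 s2-0->s4 s2-1->s3 s3-0->s5 s3-1->s2 s4-0->s1 s4-1->s6 s5-0->s0 s5-1->s7 s6-0->s7 s6-1->s7 s7-0->s6 s7-1->s6

Run two small machines in parallel and take their product. One (4 states) tracks whether and how much of `101` has been seen; the other (2 states) tracks the input length modulo 2. Each combined state is a pair, one component from each; accept when both components accept.
With 8 states:
        0   1  
>  s0   s1  s2 
   s1   s0  s3 
   s2   s4  s3 
   s3   s5  s2 
   s4   s1  s6 
   s5   s0  s7 
 * s6   s7  s7 
   s7   s6  s6 
(> = start, * = accepting)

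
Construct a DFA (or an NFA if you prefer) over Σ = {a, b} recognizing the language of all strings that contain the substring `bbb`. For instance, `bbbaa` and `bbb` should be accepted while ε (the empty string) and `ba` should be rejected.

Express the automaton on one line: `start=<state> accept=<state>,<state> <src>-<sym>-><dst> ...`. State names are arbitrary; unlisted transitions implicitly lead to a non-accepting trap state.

States q0..q2 record the length of the longest prefix of `bbb` that matches the current input suffix. Reaching q3 means `bbb` has been seen, and we stay there forever. Accept from q3.
A 4-state machine:
        a   b  
>  q0   q0  q1 
   q1   q0  q2 
   q2   q0  q3 
 * q3   q3  q3 
(> = start, * = accepting)

start=q0 accept=q3 q0-a->q0 q0-b->q1 q1-a->q0 q1-b->q2 q2-a->q0 q2-b->q3 q3-a->q3 q3-b->q3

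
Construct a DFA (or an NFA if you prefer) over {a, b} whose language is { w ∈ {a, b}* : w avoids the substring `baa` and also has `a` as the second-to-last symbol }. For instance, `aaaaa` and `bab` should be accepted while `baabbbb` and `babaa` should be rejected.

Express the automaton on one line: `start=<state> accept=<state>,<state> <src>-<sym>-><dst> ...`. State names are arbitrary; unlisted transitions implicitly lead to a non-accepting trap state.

Handle the two conditions separately and then intersect. The first has 4 states tracking partial matches of the forbidden pattern `baa`; the second has 7 states tracking the last 2 symbols read. A product state is a pair (one from each), accepting exactly when both do. Minimizing collapses redundant product states.
7 states suffice.
        a   b  
>  s0   s1  s2 
   s1   s3  s4 
   s2   s5  s2 
 * s3   s3  s4 
 * s4   s5  s2 
   s5   s6  s4 
   s6   s6  s6 
(> = start, * = accepting)

start=s0 accept=s3,s4 s0-a->s1 s0-b->s2 s1-a->s3 s1-b->s4 s2-a->s5 s2-b->s2 s3-a->s3 s3-b->s4 s4-a->s5 s4-b->s2 s5-a->s6 s5-b->s4 s6-a->s6 s6-b->s6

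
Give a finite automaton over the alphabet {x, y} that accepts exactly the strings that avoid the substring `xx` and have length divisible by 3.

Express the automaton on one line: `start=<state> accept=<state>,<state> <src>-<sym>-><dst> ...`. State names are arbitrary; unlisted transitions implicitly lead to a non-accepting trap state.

Run two small machines in parallel and take their product. One (3 states) tracks partial matches of the forbidden pattern `xx`; the other (3 states) tracks the input length modulo 3. Each combined state is a pair, one component from each; accept when both components accept. Equivalent product states are then merged.
7 states suffice.
        x   y  
>* S0   S1  S2 
   S1   S3  S4 
   S2   S5  S4 
   S3   S3  S3 
   S4   S6  S0 
   S5   S3  S0 
 * S6   S3  S2 
(> = start, * = accepting)

start=S0 accept=S0,S6 S0-x->S1 S0-y->S2 S1-x->S3 S1-y->S4 S2-x->S5 S2-y->S4 S3-x->S3 S3-y->S3 S4-x->S6 S4-y->S0 S5-x->S3 S5-y->S0 S6-x->S3 S6-y->S2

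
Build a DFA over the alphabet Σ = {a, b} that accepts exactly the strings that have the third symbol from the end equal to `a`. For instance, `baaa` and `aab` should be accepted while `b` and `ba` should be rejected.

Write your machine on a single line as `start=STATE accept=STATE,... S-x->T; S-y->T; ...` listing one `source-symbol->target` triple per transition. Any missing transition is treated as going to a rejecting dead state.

start=q0; accept=q7,q8,q9,q10; q0-a->q1; q0-b->q2; q1-a->q3; q1-b->q4; q2-a->q5; q2-b->q6; q3-a->q7; q3-b->q8; q4-a->q9; q4-b->q10; q5-a->q11; q5-b->q12; q6-a->q13; q6-b->q14; q7-a->q7; q7-b->q8; q8-a->q9; q8-b->q10; q9-a->q11; q9-b->q12; q10-a->q13; q10-b->q14; q11-a->q7; q11-b->q8; q12-a->q9; q12-b->q10; q13-a->q11; q13-b->q12; q14-a->q13; q14-b->q14

A DFA must remember the last 3 symbols (since which symbol is third-to-last isn't known until the input ends). Use one state per possible window of the last ≤3 symbols; accept from those whose window starts with `a`.
A 15-state machine:
          a    b  
>  q0     q1   q2 
   q1     q3   q4 
   q2     q5   q6 
   q3     q7   q8 
   q4     q9  q10 
   q5    q11  q12 
   q6    q13  q14 
 * q7     q7   q8 
 * q8     q9  q10 
 * q9    q11  q12 
 * q10   q13  q14 
   q11    q7   q8 
   q12    q9  q10 
   q13   q11  q12 
   q14   q13  q14 
(> = start, * = accepting)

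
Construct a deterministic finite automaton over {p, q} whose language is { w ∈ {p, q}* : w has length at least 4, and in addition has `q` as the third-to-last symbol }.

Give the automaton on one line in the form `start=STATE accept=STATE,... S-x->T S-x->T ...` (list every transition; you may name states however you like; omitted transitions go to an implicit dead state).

start=s0 accept=s5,s6,s7,s8 s0-p->s1 s0-q->s1 s1-p->s1 s1-q->s2 s2-p->s3 s2-q->s4 s3-p->s5 s3-q->s6 s4-p->s7 s4-q->s8 s5-p->s1 s5-q->s2 s6-p->s3 s6-q->s4 s7-p->s5 s7-q->s6 s8-p->s7 s8-q->s8

Handle the two conditions separately and then intersect. One (6 states) tracks the input length, saturating at 5; the other (15 states) tracks the last 3 symbols read. Each combined state is a pair, one component from each; accept when both components accept. After merging equivalent states the machine shrinks.
With 9 states:
        p   q  
>  s0   s1  s1 
   s1   s1  s2 
   s2   s3  s4 
   s3   s5  s6 
   s4   s7  s8 
 * s5   s1  s2 
 * s6   s3  s4 
 * s7   s5  s6 
 * s8   s7  s8 
(> = start, * = accepting)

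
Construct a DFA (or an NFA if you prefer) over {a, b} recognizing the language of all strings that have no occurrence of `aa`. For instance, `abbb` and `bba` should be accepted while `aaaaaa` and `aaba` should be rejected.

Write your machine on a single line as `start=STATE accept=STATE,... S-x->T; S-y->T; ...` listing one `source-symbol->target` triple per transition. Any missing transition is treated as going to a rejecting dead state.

start=q0; accept=q0,q1; q0-a->q1; q0-b->q0; q1-a->q2; q1-b->q0; q2-a->q2; q2-b->q2

Track partial matches of the forbidden pattern `aa`. State q2 is a dead state reached once `aa` has occurred; every other state accepts. q0 means no part of `aa` is currently matched.
        a   b  
>* q0   q1  q0 
 * q1   q2  q0 
   q2   q2  q2 
(> = start, * = accepting)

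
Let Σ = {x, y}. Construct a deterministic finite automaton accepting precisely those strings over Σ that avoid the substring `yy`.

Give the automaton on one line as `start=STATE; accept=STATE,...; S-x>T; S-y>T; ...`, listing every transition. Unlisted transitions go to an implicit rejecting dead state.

This is the complement of 'contains `yy`'. Use the same substring-matching states — A through C holding how much of `yy` has just been matched — but flip the accepting set: everything except the trap C accepts.
With 3 states:
       x  y 
>* A   A  B 
 * B   A  C 
   C   C  C 
(> = start, * = accepting)

start=A; accept=A,B; A-x>A; A-y>B; B-x>A; B-y>C; C-x>C; C-y>C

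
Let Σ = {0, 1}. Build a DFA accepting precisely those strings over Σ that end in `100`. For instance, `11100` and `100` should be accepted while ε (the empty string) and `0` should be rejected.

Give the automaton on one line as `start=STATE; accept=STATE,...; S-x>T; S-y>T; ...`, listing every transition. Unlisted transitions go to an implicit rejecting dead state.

Remember how much of `100` the current input suffix matches. State s0 means no match yet; s1 means the last symbol is `1`; s2 means the last 2 symbols are `10`; s3 means the last 3 symbols are `100`. Only s3 accepts. On a mismatch, fall back to the longest proper suffix that is still a prefix of `100`.
With 4 states:
        0   1  
>  s0   s0  s1 
   s1   s2  s1 
   s2   s3  s1 
 * s3   s0  s1 
(> = start, * = accepting)

start=s0; accept=s3; s0-0>s0; s0-1>s1; s1-0>s2; s1-1>s1; s2-0>s3; s2-1>s1; s3-0>s0; s3-1>s1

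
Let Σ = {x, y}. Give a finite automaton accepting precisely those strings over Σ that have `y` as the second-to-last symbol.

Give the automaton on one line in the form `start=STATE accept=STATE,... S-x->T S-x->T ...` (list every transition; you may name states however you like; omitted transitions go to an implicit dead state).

start=q0 accept=q5,q6 q0-x->q1 q0-y->q2 q1-x->q3 q1-y->q4 q2-x->q5 q2-y->q6 q3-x->q3 q3-y->q4 q4-x->q5 q4-y->q6 q5-x->q3 q5-y->q4 q6-x->q5 q6-y->q6

Because acceptance depends on a position counted from the end, the machine has to buffer the most recent 2 symbols. Make each state the string of the last up-to-2 symbols read; on input `x` shift the window left and append `x`. Accept when the buffered window has length 2 and begins with `y`.
7 states suffice.
        x   y  
>  q0   q1  q2 
   q1   q3  q4 
   q2   q5  q6 
   q3   q3  q4 
   q4   q5  q6 
 * q5   q3  q4 
 * q6   q5  q6 
(> = start, * = accepting)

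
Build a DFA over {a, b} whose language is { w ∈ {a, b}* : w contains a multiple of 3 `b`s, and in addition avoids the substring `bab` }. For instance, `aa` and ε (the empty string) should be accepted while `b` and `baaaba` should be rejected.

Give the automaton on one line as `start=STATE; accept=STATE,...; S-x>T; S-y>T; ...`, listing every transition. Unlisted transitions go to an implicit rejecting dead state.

start=q0; accept=q0,q7,q10; q0-a>q0; q0-b>q1; q1-a>q2; q1-b>q3; q2-a>q4; q2-b>q5; q3-a>q6; q3-b>q7; q4-a>q4; q4-b>q3; q5-a>q5; q5-b>q8; q6-a>q9; q6-b>q8; q7-a>q10; q7-b>q1; q8-a>q8; q8-b>q11; q9-a>q9; q9-b>q7; q10-a>q0; q10-b>q11; q11-a>q11; q11-b>q5

Build one automaton per condition and run them in lockstep. One (3 states) tracks the count of `b`s modulo 3; the other (4 states) tracks partial matches of the forbidden pattern `bab`. Each combined state is a pair, one component from each; accept when both components accept.
A 12-state machine:
          a    b  
>* q0     q0   q1 
   q1     q2   q3 
   q2     q4   q5 
   q3     q6   q7 
   q4     q4   q3 
   q5     q5   q8 
   q6     q9   q8 
 * q7    q10   q1 
   q8     q8  q11 
   q9     q9   q7 
 * q10    q0  q11 
   q11   q11   q5 
(> = start, * = accepting)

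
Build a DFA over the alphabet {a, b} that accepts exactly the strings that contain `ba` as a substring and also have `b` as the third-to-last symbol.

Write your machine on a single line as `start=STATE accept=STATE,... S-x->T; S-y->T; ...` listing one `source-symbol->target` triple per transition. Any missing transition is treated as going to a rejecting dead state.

start=q0; accept=q11,q12,q13,q18; q0-a->q1; q0-b->q2; q1-a->q3; q1-b->q4; q2-a->q5; q2-b->q6; q3-a->q7; q3-b->q8; q4-a->q9; q4-b->q10; q5-a->q11; q5-b->q12; q6-a->q13; q6-b->q14; q7-a->q7; q7-b->q8; q8-a->q9; q8-b->q10; q9-a->q11; q9-b->q12; q10-a->q13; q10-b->q14; q11-a->q15; q11-b->q16; q12-a->q9; q12-b->q17; q13-a->q11; q13-b->q12; q14-a->q13; q14-b->q14; q15-a->q15; q15-b->q16; q16-a->q9; q16-b->q17; q17-a->q13; q17-b->q18; q18-a->q13; q18-b->q18

Run two small machines in parallel and take their product. One (3 states) tracks whether and how much of `ba` has been seen; the other (15 states) tracks the last 3 symbols read. Each combined state is a pair, one component from each; accept when both components accept.
With 19 states:
          a    b  
>  q0     q1   q2 
   q1     q3   q4 
   q2     q5   q6 
   q3     q7   q8 
   q4     q9  q10 
   q5    q11  q12 
   q6    q13  q14 
   q7     q7   q8 
   q8     q9  q10 
   q9    q11  q12 
   q10   q13  q14 
 * q11   q15  q16 
 * q12    q9  q17 
 * q13   q11  q12 
   q14   q13  q14 
   q15   q15  q16 
   q16    q9  q17 
   q17   q13  q18 
 * q18   q13  q18 
(> = start, * = accepting)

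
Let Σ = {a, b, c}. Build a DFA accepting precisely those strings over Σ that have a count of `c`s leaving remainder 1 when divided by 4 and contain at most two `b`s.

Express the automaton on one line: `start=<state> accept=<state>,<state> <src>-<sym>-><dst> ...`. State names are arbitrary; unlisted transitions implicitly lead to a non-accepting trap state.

Build one automaton per condition and run them in lockstep. One (4 states) tracks the count of `c`s modulo 4; the other (4 states) tracks the count of `b`s, saturating at 3. Each combined state is a pair, one component from each; accept when both components accept.
With 16 states:
          a    b    c  
>  q0     q0   q1   q2 
   q1     q1   q3   q4 
 * q2     q2   q4   q5 
   q3     q3   q6   q7 
 * q4     q4   q7   q8 
   q5     q5   q8   q9 
   q6     q6   q6  q10 
 * q7     q7  q10  q11 
   q8     q8  q11  q12 
   q9     q9  q12   q0 
   q10   q10  q10  q13 
   q11   q11  q13  q14 
   q12   q12  q14   q1 
   q13   q13  q13  q15 
   q14   q14  q15   q3 
   q15   q15  q15   q6 
(> = start, * = accepting)

start=q0 accept=q2,q4,q7 q0-a->q0 q0-b->q1 q0-c->q2 q1-a->q1 q1-b->q3 q1-c->q4 q2-a->q2 q2-b->q4 q2-c->q5 q3-a->q3 q3-b->q6 q3-c->q7 q4-a->q4 q4-b->q7 q4-c->q8 q5-a->q5 q5-b->q8 q5-c->q9 q6-a->q6 q6-b->q6 q6-c->q10 q7-a->q7 q7-b->q10 q7-c->q11 q8-a->q8 q8-b->q11 q8-c->q12 q9-a->q9 q9-b->q12 q9-c->q0 q10-a->q10 q10-b->q10 q10-c->q13 q11-a->q11 q11-b->q13 q11-c->q14 q12-a->q12 q12-b->q14 q12-c->q1 q13-a->q13 q13-b->q13 q13-c->q15 q14-a->q14 q14-b->q15 q14-c->q3 q15-a->q15 q15-b->q15 q15-c->q6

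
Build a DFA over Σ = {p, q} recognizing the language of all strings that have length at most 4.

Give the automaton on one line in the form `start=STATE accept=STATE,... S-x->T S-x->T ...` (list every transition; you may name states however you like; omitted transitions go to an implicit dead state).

start=s0 accept=s0,s1,s2,s3,s4 s0-p->s1 s0-q->s1 s1-p->s2 s1-q->s2 s2-p->s3 s2-q->s3 s3-p->s4 s3-q->s4 s4-p->s5 s4-q->s5 s5-p->s5 s5-q->s5

We only need to distinguish lengths 0, 1, …, 4, and '>4'. Chain s0 → s1 → s2 → s3 → s4 → s5 on every symbol, with s5 looping. Accepting states: {s0, s1, s2, s3, s4}.
With 6 states:
        p   q  
>* s0   s1  s1 
 * s1   s2  s2 
 * s2   s3  s3 
 * s3   s4  s4 
 * s4   s5  s5 
   s5   s5  s5 
(> = start, * = accepting)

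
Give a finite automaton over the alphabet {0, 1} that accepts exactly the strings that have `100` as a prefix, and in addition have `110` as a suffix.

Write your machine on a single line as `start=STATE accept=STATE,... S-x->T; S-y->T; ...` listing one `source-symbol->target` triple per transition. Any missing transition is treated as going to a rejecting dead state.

Handle the two conditions separately and then intersect. One (5 states) tracks whether the input so far still matches the prefix `100`; the other (4 states) tracks how much of the suffix `110` has currently been matched. Each combined state is a pair, one component from each; accept when both components accept. Minimizing collapses redundant product states.
        0   1  
>  q0   q1  q2 
   q1   q1  q1 
   q2   q3  q1 
   q3   q4  q1 
   q4   q4  q5 
   q5   q4  q6 
   q6   q7  q6 
 * q7   q4  q5 
(> = start, * = accepting)

start=q0; accept=q7; q0-0->q1; q0-1->q2; q1-0->q1; q1-1->q1; q2-0->q3; q2-1->q1; q3-0->q4; q3-1->q1; q4-0->q4; q4-1->q5; q5-0->q4; q5-1->q6; q6-0->q7; q6-1->q6; q7-0->q4; q7-1->q5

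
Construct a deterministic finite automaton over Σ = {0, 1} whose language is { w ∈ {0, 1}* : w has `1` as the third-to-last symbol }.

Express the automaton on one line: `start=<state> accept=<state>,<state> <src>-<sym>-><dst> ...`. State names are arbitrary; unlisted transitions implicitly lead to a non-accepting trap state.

start=S0 accept=S11,S12,S13,S14 S0-0->S1 S0-1->S2 S1-0->S3 S1-1->S4 S2-0->S5 S2-1->S6 S3-0->S7 S3-1->S8 S4-0->S9 S4-1->S10 S5-0->S11 S5-1->S12 S6-0->S13 S6-1->S14 S7-0->S7 S7-1->S8 S8-0->S9 S8-1->S10 S9-0->S11 S9-1->S12 S10-0->S13 S10-1->S14 S11-0->S7 S11-1->S8 S12-0->S9 S12-1->S10 S13-0->S11 S13-1->S12 S14-0->S13 S14-1->S14

A DFA must remember the last 3 symbols (since which symbol is third-to-last isn't known until the input ends). Use one state per possible window of the last ≤3 symbols; accept from those whose window starts with `1`.
With 15 states:
          0    1  
>  S0     S1   S2 
   S1     S3   S4 
   S2     S5   S6 
   S3     S7   S8 
   S4     S9  S10 
   S5    S11  S12 
   S6    S13  S14 
   S7     S7   S8 
   S8     S9  S10 
   S9    S11  S12 
   S10   S13  S14 
 * S11    S7   S8 
 * S12    S9  S10 
 * S13   S11  S12 
 * S14   S13  S14 
(> = start, * = accepting)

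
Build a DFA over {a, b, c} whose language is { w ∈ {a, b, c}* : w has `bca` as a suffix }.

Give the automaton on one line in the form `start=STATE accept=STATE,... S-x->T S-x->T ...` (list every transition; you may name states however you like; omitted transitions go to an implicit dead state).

Let each state record the length of the longest suffix of the input read so far that is also a prefix of `bca`. q1 means the last symbol is `b`; q2 means the last 2 symbols are `bc`; q3 means the last 3 symbols are `bca`. Accept only at q3, where the string currently ends in `bca`.
A 4-state machine:
        a   b   c  
>  q0   q0  q1  q0 
   q1   q0  q1  q2 
   q2   q3  q1  q0 
 * q3   q0  q1  q0 
(> = start, * = accepting)

start=q0 accept=q3 q0-a->q0 q0-b->q1 q0-c->q0 q1-a->q0 q1-b->q1 q1-c->q2 q2-a->q3 q2-b->q1 q2-c->q0 q3-a->q0 q3-b->q1 q3-c->q0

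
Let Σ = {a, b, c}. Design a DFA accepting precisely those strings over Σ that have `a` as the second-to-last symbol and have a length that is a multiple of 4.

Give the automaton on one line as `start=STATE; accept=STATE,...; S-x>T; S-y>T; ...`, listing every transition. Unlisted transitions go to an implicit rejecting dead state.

Run two small machines in parallel and take their product. One (13 states) tracks the last 2 symbols read; the other (4 states) tracks the input length modulo 4. Each combined state is a pair, one component from each; accept when both components accept. Equivalent product states are then merged.
        a   b   c  
>  q0   q1  q1  q1 
   q1   q2  q2  q2 
   q2   q3  q4  q4 
   q3   q5  q5  q5 
   q4   q0  q0  q0 
 * q5   q1  q1  q1 
(> = start, * = accepting)

start=q0; accept=q5; q0-a>q1; q0-b>q1; q0-c>q1; q1-a>q2; q1-b>q2; q1-c>q2; q2-a>q3; q2-b>q4; q2-c>q4; q3-a>q5; q3-b>q5; q3-c>q5; q4-a>q0; q4-b>q0; q4-c>q0; q5-a>q1; q5-b>q1; q5-c>q1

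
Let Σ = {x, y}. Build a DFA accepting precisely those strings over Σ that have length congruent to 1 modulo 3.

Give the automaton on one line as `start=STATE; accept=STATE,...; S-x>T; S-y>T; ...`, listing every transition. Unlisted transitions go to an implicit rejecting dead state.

Count input length modulo 3: every symbol advances one step around the cycle q0 → q1 → q2 → q0. Accept at q1.
        x   y  
>  q0   q1  q1 
 * q1   q2  q2 
   q2   q0  q0 
(> = start, * = accepting)

start=q0; accept=q1; q0-x>q1; q0-y>q1; q1-x>q2; q1-y>q2; q2-x>q0; q2-y>q0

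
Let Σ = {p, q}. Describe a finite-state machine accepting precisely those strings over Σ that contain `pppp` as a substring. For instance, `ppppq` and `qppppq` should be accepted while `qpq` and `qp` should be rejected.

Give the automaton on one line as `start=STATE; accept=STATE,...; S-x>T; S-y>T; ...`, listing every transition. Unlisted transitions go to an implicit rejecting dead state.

Track how much of `pppp` has been matched so far: state s0 is no progress, s4 is the absorbing accept state reached once `pppp` has occurred. Intermediate states record partial matches; on a mismatch, fall back to the longest reusable overlap.
A 5-state machine:
        p   q  
>  s0   s1  s0 
   s1   s2  s0 
   s2   s3  s0 
   s3   s4  s0 
 * s4   s4  s4 
(> = start, * = accepting)

start=s0; accept=s4; s0-p>s1; s0-q>s0; s1-p>s2; s1-q>s0; s2-p>s3; s2-q>s0; s3-p>s4; s3-q>s0; s4-p>s4; s4-q>s4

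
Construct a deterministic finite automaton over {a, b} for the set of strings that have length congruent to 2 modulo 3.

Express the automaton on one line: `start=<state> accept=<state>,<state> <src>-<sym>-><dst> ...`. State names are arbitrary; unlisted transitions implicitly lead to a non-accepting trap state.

Count input length modulo 3: every symbol advances one step around the cycle q0 → q1 → q2 → q0. Accept at q2.
        a   b  
>  q0   q1  q1 
   q1   q2  q2 
 * q2   q0  q0 
(> = start, * = accepting)

start=q0 accept=q2 q0-a->q1 q0-b->q1 q1-a->q2 q1-b->q2 q2-a->q0 q2-b->q0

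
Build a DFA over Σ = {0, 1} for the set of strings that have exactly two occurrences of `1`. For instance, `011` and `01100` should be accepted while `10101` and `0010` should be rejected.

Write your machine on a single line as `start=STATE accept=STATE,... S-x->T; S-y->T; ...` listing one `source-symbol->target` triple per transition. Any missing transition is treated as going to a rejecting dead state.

start=S0; accept=S2; S0-0->S0; S0-1->S1; S1-0->S1; S1-1->S2; S2-0->S2; S2-1->S3; S3-0->S3; S3-1->S3

Count `1`s, saturating at 3: states S0 through S2 mean 0 through 2 `1`s seen; S3 means more than 2. Each `1` increments (capped at S3); other symbols loop. Accept from {S2}.
        0   1  
>  S0   S0  S1 
   S1   S1  S2 
 * S2   S2  S3 
   S3   S3  S3 
(> = start, * = accepting)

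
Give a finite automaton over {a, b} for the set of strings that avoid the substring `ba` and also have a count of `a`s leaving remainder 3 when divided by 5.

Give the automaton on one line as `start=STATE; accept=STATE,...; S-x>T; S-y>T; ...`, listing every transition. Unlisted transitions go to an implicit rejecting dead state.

start=q0; accept=q4,q6; q0-a>q1; q0-b>q2; q1-a>q3; q1-b>q2; q2-a>q2; q2-b>q2; q3-a>q4; q3-b>q2; q4-a>q5; q4-b>q6; q5-a>q0; q5-b>q2; q6-a>q2; q6-b>q6

Run two small machines in parallel and take their product. One (3 states) tracks partial matches of the forbidden pattern `ba`; the other (5 states) tracks the count of `a`s modulo 5. Each combined state is a pair, one component from each; accept when both components accept. Minimizing collapses redundant product states.
        a   b  
>  q0   q1  q2 
   q1   q3  q2 
   q2   q2  q2 
   q3   q4  q2 
 * q4   q5  q6 
   q5   q0  q2 
 * q6   q2  q6 
(> = start, * = accepting)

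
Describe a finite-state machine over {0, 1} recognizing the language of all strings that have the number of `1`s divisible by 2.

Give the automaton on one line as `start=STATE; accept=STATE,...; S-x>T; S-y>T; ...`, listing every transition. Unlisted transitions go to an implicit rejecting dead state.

start=A; accept=A; A-0>A; A-1>B; B-0>B; B-1>A

Keep the running count of `1`s modulo 2: each `1` advances along the cycle A → B → A while other symbols loop. Accept at A.
       0  1 
>* A   A  B 
   B   B  A 
(> = start, * = accepting)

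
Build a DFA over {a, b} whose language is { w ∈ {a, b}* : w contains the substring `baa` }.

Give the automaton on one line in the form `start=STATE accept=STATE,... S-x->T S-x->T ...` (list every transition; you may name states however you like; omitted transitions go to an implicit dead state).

start=s0 accept=s3 s0-a->s0 s0-b->s1 s1-a->s2 s1-b->s1 s2-a->s3 s2-b->s1 s3-a->s3 s3-b->s3

States s0..s2 record the length of the longest prefix of `baa` that matches the current input suffix. Reaching s3 means `baa` has been seen, and we stay there forever. Accept from s3.
With 4 states:
        a   b  
>  s0   s0  s1 
   s1   s2  s1 
   s2   s3  s1 
 * s3   s3  s3 
(> = start, * = accepting)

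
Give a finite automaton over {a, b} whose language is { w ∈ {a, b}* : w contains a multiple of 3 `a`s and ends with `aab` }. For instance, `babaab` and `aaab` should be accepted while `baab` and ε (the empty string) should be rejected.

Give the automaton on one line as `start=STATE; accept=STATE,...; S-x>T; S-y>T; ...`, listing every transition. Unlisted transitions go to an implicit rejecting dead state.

Handle the two conditions separately and then intersect. One (3 states) tracks the count of `a`s modulo 3; the other (4 states) tracks how much of the suffix `aab` has currently been matched. Each combined state is a pair, one component from each; accept when both components accept. Minimizing collapses redundant product states.
With 6 states:
        a   b  
>  q0   q1  q0 
   q1   q2  q1 
   q2   q3  q4 
   q3   q1  q5 
   q4   q0  q4 
 * q5   q1  q0 
(> = start, * = accepting)

start=q0; accept=q5; q0-a>q1; q0-b>q0; q1-a>q2; q1-b>q1; q2-a>q3; q2-b>q4; q3-a>q1; q3-b>q5; q4-a>q0; q4-b>q4; q5-a>q1; q5-b>q0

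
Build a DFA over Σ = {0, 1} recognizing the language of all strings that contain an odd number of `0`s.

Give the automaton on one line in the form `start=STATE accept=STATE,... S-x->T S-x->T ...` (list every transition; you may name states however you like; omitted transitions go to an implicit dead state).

Keep the running count of `0`s modulo 2: each `0` advances along the cycle s0 → s1 → s0 while other symbols loop. Accept at s1.
A 2-state machine:
        0   1  
>  s0   s1  s0 
 * s1   s0  s1 
(> = start, * = accepting)

start=s0 accept=s1 s0-0->s1 s0-1->s0 s1-0->s0 s1-1->s1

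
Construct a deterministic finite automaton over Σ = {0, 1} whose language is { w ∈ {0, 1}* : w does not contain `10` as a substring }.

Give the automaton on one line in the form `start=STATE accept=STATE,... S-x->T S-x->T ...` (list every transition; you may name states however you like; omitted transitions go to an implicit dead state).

This is the complement of 'contains `10`'. Use the same substring-matching states — s0 through s2 holding how much of `10` has just been matched — but flip the accepting set: everything except the trap s2 accepts.
        0   1  
>* s0   s0  s1 
 * s1   s2  s1 
   s2   s2  s2 
(> = start, * = accepting)

start=s0 accept=s0,s1 s0-0->s0 s0-1->s1 s1-0->s2 s1-1->s1 s2-0->s2 s2-1->s2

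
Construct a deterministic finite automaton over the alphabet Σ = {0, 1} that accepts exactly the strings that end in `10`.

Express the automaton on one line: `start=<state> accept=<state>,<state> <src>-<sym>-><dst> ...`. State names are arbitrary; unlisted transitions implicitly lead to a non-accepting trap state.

start=q0 accept=q2 q0-0->q0 q0-1->q1 q1-0->q2 q1-1->q1 q2-0->q0 q2-1->q1

Remember how much of `10` the current input suffix matches. State q0 means no match yet; q1 means the last symbol is `1`; q2 means the last 2 symbols are `10`. Only q2 accepts. On a mismatch, fall back to the longest proper suffix that is still a prefix of `10`.
3 states suffice.
        0   1  
>  q0   q0  q1 
   q1   q2  q1 
 * q2   q0  q1 
(> = start, * = accepting)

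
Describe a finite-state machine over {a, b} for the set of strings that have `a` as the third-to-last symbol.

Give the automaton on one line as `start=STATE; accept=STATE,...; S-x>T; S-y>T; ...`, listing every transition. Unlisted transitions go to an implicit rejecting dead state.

A DFA must remember the last 3 symbols (since which symbol is third-to-last isn't known until the input ends). Use one state per possible window of the last ≤3 symbols; accept from those whose window starts with `a`.
15 states suffice.
          a    b  
>  q0     q1   q2 
   q1     q3   q4 
   q2     q5   q6 
   q3     q7   q8 
   q4     q9  q10 
   q5    q11  q12 
   q6    q13  q14 
 * q7     q7   q8 
 * q8     q9  q10 
 * q9    q11  q12 
 * q10   q13  q14 
   q11    q7   q8 
   q12    q9  q10 
   q13   q11  q12 
   q14   q13  q14 
(> = start, * = accepting)

start=q0; accept=q7,q8,q9,q10; q0-a>q1; q0-b>q2; q1-a>q3; q1-b>q4; q2-a>q5; q2-b>q6; q3-a>q7; q3-b>q8; q4-a>q9; q4-b>q10; q5-a>q11; q5-b>q12; q6-a>q13; q6-b>q14; q7-a>q7; q7-b>q8; q8-a>q9; q8-b>q10; q9-a>q11; q9-b>q12; q10-a>q13; q10-b>q14; q11-a>q7; q11-b>q8; q12-a>q9; q12-b>q10; q13-a>q11; q13-b>q12; q14-a>q13; q14-b>q14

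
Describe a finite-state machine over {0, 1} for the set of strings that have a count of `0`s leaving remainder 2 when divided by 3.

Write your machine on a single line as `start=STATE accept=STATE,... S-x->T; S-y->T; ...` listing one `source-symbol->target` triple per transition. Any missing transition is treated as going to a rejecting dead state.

Keep the running count of `0`s modulo 3: each `0` advances along the cycle q0 → q1 → q2 → q0 while other symbols loop. Accept at q2.
        0   1  
>  q0   q1  q0 
   q1   q2  q1 
 * q2   q0  q2 
(> = start, * = accepting)

start=q0; accept=q2; q0-0->q1; q0-1->q0; q1-0->q2; q1-1->q1; q2-0->q0; q2-1->q2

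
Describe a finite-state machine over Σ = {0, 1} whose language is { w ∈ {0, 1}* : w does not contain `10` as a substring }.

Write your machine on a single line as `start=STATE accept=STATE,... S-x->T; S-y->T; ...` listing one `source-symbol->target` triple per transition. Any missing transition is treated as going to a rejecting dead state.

start=S0; accept=S0,S1; S0-0->S0; S0-1->S1; S1-0->S2; S1-1->S1; S2-0->S2; S2-1->S2

Track partial matches of the forbidden pattern `10`. State S2 is a dead state reached once `10` has occurred; every other state accepts. S0 means no part of `10` is currently matched.
A 3-state machine:
        0   1  
>* S0   S0  S1 
 * S1   S2  S1 
   S2   S2  S2 
(> = start, * = accepting)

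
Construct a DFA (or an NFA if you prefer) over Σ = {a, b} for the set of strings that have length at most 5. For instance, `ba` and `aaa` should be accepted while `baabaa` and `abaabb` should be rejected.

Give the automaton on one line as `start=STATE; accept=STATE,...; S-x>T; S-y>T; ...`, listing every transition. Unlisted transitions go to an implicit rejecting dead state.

start=s0; accept=s0,s1,s2,s3,s4,s5; s0-a>s1; s0-b>s1; s1-a>s2; s1-b>s2; s2-a>s3; s2-b>s3; s3-a>s4; s3-b>s4; s4-a>s5; s4-b>s5; s5-a>s6; s5-b>s6; s6-a>s6; s6-b>s6

We only need to distinguish lengths 0, 1, …, 5, and '>5'. Chain s0 → s1 → s2 → s3 → s4 → s5 → s6 on every symbol, with s6 looping. Accepting states: {s0, s1, s2, s3, s4, s5}.
7 states suffice.
        a   b  
>* s0   s1  s1 
 * s1   s2  s2 
 * s2   s3  s3 
 * s3   s4  s4 
 * s4   s5  s5 
 * s5   s6  s6 
   s6   s6  s6 
(> = start, * = accepting)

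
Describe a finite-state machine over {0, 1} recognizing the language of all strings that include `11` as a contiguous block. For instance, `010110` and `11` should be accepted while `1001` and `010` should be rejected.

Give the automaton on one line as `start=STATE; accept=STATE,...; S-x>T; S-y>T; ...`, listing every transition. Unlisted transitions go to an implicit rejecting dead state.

start=s0; accept=s2; s0-0>s0; s0-1>s1; s1-0>s0; s1-1>s2; s2-0>s2; s2-1>s2

Track how much of `11` has been matched so far: state s0 is no progress, s2 is the absorbing accept state reached once `11` has occurred. Intermediate states record partial matches; on a mismatch, fall back to the longest reusable overlap.
        0   1  
>  s0   s0  s1 
   s1   s0  s2 
 * s2   s2  s2 
(> = start, * = accepting)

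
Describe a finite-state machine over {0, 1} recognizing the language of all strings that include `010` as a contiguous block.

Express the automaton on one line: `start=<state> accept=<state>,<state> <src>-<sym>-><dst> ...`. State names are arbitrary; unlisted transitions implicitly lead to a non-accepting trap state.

start=q0 accept=q3 q0-0->q1 q0-1->q0 q1-0->q1 q1-1->q2 q2-0->q3 q2-1->q0 q3-0->q3 q3-1->q3

States q0..q2 record the length of the longest prefix of `010` that matches the current input suffix. Reaching q3 means `010` has been seen, and we stay there forever. Accept from q3.
With 4 states:
        0   1  
>  q0   q1  q0 
   q1   q1  q2 
   q2   q3  q0 
 * q3   q3  q3 
(> = start, * = accepting)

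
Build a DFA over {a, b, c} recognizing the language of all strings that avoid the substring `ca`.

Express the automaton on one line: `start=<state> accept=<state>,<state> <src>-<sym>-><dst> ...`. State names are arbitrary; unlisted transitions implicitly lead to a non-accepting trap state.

start=S0 accept=S0,S1 S0-a->S0 S0-b->S0 S0-c->S1 S1-a->S2 S1-b->S0 S1-c->S1 S2-a->S2 S2-b->S2 S2-c->S2

This is the complement of 'contains `ca`'. Use the same substring-matching states — S0 through S2 holding how much of `ca` has just been matched — but flip the accepting set: everything except the trap S2 accepts.
        a   b   c  
>* S0   S0  S0  S1 
 * S1   S2  S0  S1 
   S2   S2  S2  S2 
(> = start, * = accepting)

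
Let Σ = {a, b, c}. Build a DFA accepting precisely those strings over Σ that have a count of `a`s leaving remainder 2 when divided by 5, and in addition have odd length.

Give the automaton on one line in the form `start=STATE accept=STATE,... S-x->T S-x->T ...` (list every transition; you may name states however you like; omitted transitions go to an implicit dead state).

start=s0 accept=s6 s0-a->s1 s0-b->s2 s0-c->s2 s1-a->s3 s1-b->s4 s1-c->s4 s2-a->s4 s2-b->s0 s2-c->s0 s3-a->s5 s3-b->s6 s3-c->s6 s4-a->s6 s4-b->s1 s4-c->s1 s5-a->s7 s5-b->s8 s5-c->s8 s6-a->s8 s6-b->s3 s6-c->s3 s7-a->s2 s7-b->s9 s7-c->s9 s8-a->s9 s8-b->s5 s8-c->s5 s9-a->s0 s9-b->s7 s9-c->s7

Build one automaton per condition and run them in lockstep. The first has 5 states tracking the count of `a`s modulo 5; the second has 2 states tracking the input length modulo 2. A product state is a pair (one from each), accepting exactly when both do.
10 states suffice.
        a   b   c  
>  s0   s1  s2  s2 
   s1   s3  s4  s4 
   s2   s4  s0  s0 
   s3   s5  s6  s6 
   s4   s6  s1  s1 
   s5   s7  s8  s8 
 * s6   s8  s3  s3 
   s7   s2  s9  s9 
   s8   s9  s5  s5 
   s9   s0  s7  s7 
(> = start, * = accepting)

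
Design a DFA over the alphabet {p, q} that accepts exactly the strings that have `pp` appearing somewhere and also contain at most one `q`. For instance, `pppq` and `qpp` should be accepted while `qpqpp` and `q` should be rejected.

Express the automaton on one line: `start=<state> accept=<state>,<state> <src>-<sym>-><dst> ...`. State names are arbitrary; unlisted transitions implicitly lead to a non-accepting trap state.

start=s0 accept=s3,s6 s0-p->s1 s0-q->s2 s1-p->s3 s1-q->s2 s2-p->s4 s2-q->s5 s3-p->s3 s3-q->s6 s4-p->s6 s4-q->s5 s5-p->s7 s5-q->s5 s6-p->s6 s6-q->s8 s7-p->s8 s7-q->s5 s8-p->s8 s8-q->s8

Handle the two conditions separately and then intersect. The first has 3 states tracking whether and how much of `pp` has been seen; the second has 3 states tracking the count of `q`s, saturating at 2. A product state is a pair (one from each), accepting exactly when both do.
With 9 states:
        p   q  
>  s0   s1  s2 
   s1   s3  s2 
   s2   s4  s5 
 * s3   s3  s6 
   s4   s6  s5 
   s5   s7  s5 
 * s6   s6  s8 
   s7   s8  s5 
   s8   s8  s8 
(> = start, * = accepting)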